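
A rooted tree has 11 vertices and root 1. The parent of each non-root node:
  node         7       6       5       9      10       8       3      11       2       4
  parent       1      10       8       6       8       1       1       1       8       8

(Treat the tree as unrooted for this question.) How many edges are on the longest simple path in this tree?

Starting from 9, a farthest node is 7 at distance 5.
One longest path: 9 - 6 - 10 - 8 - 1 - 7.
So the diameter is 5.

5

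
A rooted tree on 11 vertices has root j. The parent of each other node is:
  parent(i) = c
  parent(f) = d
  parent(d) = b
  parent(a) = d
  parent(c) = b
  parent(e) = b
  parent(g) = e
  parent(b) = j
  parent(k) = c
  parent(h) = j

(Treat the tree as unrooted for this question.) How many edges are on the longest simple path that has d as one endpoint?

A farthest node from d is h (k, g, i also at distance 3).
The path d-b-j-h has 3 edges.

3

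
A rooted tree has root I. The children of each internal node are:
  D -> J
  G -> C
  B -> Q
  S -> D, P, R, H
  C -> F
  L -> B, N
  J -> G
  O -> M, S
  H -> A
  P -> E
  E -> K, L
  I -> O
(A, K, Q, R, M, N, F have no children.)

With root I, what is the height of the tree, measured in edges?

The longest root-to-leaf path is I-O-S-D-J-G-C-F (7 edges).

7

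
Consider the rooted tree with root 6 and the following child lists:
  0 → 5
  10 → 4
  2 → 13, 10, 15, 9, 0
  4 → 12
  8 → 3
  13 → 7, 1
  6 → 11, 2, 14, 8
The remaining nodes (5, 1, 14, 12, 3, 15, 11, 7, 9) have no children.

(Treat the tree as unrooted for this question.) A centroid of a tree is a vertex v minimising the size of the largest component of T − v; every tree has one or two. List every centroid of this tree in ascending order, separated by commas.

2

Removing 2 splits the tree into components of sizes 5, 3, 3, 2, 1, 1; the largest is 5 ≤ ⌊16/2⌋ = 8.
No neighbour of 2 does as well, so 2 is the unique centroid.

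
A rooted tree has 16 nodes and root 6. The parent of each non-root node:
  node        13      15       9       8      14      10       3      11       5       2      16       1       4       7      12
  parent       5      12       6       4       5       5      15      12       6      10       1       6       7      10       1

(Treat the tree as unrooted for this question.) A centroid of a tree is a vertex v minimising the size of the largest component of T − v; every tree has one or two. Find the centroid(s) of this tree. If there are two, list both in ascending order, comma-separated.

Delete 5: the remaining components have sizes 8, 5, 1, 1. Max 8 ≤ 8, so 5 is a centroid.
6 is adjacent to 5 and is also a centroid (the largest component after removing it is likewise 8).

5, 6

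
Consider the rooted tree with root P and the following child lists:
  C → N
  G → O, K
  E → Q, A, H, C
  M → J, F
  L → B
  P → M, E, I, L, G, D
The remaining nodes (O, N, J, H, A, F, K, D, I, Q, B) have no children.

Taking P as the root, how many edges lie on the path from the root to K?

P – G – K — 2 edges.

2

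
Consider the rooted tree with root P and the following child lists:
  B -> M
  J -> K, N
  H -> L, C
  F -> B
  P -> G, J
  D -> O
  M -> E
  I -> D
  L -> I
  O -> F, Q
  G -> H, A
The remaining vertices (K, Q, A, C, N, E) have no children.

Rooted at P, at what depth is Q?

P → G → H → L → I → D → O → Q — 7 edges.

7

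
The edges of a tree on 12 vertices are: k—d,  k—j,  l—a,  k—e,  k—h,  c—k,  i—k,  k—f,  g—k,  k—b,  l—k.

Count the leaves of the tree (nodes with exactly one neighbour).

Exactly 10 nodes have a single neighbour: a, b, c, d, e, f, g, h, i, j.

10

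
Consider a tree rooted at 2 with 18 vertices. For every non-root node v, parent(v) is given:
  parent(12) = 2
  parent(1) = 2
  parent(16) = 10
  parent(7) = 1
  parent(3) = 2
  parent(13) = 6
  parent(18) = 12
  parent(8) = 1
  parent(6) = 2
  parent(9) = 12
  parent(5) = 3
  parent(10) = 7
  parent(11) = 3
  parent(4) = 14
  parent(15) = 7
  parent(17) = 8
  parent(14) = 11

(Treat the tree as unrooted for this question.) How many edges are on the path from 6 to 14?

4

Walking from 6: 6 – 2 – 3 – 11 – 14. Length 4.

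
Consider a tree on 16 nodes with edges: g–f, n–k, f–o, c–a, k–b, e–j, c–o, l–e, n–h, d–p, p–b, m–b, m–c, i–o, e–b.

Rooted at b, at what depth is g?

Climbing from g to the root: g–f–o–c–m–b. That's 5 steps.

5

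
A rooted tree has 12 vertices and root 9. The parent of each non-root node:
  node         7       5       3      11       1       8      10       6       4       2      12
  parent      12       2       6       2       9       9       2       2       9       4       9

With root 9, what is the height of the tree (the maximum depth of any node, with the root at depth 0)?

4

A deepest node is 3, reached by 9 – 4 – 2 – 6 – 3.
That path has 4 edges, so the height is 4.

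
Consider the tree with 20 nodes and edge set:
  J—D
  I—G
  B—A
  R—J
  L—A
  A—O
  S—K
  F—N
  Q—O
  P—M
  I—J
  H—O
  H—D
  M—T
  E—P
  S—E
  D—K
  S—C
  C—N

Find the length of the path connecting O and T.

8

Walking from O: O - H - D - K - S - E - P - M - T. Length 8.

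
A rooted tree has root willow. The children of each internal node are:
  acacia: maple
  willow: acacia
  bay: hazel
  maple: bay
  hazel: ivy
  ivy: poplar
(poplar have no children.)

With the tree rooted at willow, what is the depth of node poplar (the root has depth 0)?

Climbing from poplar to the root: poplar – ivy – hazel – bay – maple – acacia – willow. That's 6 steps.

6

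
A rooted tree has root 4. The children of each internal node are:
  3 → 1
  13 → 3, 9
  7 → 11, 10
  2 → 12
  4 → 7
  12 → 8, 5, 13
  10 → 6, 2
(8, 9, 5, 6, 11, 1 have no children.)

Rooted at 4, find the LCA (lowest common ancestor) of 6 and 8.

10

Ancestors of 6 (toward the root): 6, 10, 7, 4.
Ancestors of 8: 8, 12, 2, 10, 7, 4.
The deepest node appearing in both lists is 10.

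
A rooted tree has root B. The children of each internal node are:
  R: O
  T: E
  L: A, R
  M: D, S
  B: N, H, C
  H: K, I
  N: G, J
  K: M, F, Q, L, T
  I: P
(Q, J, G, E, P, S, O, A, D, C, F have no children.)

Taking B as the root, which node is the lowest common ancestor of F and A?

K

Path F→root: F K H B; path A→root: A L K H B.
First common node: K.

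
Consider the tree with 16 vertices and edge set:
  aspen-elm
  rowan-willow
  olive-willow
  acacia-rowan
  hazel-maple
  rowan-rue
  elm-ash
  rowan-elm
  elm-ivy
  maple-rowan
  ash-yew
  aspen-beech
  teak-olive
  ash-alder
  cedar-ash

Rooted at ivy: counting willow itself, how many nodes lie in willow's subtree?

The subtree rooted at willow contains: willow, olive, teak — 3 nodes.

3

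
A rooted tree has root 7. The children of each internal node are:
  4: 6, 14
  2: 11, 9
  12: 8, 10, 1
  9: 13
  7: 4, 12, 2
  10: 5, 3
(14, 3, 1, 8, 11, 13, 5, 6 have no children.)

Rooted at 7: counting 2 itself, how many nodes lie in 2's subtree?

4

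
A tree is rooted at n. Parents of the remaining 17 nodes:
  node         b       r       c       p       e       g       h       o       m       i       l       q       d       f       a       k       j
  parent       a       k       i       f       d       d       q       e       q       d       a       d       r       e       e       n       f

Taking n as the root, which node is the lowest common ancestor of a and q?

Ancestors of a (toward the root): a, e, d, r, k, n.
Ancestors of q: q, d, r, k, n.
The deepest node appearing in both lists is d.

d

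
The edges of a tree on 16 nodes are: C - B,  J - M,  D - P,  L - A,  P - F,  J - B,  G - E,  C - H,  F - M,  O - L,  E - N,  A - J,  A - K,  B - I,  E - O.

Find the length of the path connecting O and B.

4

O - L - A - J - B: 4 edges.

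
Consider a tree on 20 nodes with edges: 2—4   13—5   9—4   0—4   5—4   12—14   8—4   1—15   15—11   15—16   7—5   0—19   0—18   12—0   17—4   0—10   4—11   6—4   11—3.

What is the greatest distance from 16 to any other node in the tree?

Distances from 16 peak at 6, attained at 14.
16-15-11-4-0-12-14

6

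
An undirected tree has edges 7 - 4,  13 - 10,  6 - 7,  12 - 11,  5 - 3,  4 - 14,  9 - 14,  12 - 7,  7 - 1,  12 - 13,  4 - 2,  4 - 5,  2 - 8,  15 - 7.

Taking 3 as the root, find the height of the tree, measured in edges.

A deepest node is 10, reached by 3-5-4-7-12-13-10.
That path has 6 edges, so the height is 6.

6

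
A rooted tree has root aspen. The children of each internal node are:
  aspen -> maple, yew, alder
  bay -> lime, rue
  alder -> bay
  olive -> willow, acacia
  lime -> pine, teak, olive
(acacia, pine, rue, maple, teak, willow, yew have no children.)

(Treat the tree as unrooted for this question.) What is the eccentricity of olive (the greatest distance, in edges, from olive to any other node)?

Distances from olive peak at 5, attained at yew (maple also at distance 5).
olive–lime–bay–alder–aspen–yew

5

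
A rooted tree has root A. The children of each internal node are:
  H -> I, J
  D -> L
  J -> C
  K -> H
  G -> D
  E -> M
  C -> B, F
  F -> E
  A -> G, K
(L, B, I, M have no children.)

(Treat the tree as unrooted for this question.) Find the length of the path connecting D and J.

5

The path is D – G – A – K – H – J, which has 5 edges.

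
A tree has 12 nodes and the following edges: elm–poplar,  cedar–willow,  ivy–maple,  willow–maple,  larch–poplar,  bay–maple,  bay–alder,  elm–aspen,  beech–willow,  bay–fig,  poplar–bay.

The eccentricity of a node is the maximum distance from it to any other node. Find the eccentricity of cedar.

6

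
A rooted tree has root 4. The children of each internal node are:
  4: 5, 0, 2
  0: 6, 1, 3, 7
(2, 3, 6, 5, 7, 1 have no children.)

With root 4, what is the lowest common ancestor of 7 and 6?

7's ancestor chain is 7, 0, 4 and 6's is 6, 0, 4; they first meet at 0.

0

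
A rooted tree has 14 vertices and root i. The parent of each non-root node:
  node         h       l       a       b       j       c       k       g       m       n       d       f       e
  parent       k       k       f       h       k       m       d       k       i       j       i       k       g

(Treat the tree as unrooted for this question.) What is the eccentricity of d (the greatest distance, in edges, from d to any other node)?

Distances from d peak at 3, attained at n (b, a, e, c also at distance 3).
d-k-j-n

3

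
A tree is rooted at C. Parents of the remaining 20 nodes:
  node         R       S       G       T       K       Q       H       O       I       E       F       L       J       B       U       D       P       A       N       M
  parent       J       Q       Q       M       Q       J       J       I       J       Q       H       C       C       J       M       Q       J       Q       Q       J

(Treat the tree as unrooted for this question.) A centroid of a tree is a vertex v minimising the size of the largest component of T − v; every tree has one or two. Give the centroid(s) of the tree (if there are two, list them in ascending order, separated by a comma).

J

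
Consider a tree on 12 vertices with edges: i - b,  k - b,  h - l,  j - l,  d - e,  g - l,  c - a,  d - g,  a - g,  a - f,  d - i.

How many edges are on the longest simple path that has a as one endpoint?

A farthest node from a is k.
The path a-g-d-i-b-k has 5 edges.

5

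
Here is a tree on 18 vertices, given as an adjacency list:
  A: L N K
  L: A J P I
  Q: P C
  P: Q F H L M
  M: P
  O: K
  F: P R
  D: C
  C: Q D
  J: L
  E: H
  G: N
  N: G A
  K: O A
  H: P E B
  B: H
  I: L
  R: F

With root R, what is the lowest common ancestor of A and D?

Ancestors of A (toward the root): A, L, P, F, R.
Ancestors of D: D, C, Q, P, F, R.
The deepest node appearing in both lists is P.

P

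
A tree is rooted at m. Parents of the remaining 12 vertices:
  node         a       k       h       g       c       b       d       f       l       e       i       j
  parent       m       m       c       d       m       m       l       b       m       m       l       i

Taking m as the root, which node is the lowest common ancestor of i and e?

m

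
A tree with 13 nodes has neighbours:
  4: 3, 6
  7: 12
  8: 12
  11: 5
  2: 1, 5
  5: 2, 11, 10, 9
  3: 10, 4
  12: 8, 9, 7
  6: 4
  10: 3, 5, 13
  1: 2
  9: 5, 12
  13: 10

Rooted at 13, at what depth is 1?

13 → 10 → 5 → 2 → 1 — 4 edges.

4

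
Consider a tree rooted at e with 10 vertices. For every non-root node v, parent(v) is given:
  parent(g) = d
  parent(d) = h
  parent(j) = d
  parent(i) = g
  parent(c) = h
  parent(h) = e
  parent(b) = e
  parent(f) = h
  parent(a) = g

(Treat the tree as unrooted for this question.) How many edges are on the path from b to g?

b–e–h–d–g: 4 edges.

4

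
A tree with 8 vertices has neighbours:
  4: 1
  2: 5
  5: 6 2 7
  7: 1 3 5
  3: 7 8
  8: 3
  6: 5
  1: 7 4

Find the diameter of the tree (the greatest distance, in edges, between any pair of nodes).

4

A longest path is 2 – 5 – 7 – 1 – 4, with 4 edges.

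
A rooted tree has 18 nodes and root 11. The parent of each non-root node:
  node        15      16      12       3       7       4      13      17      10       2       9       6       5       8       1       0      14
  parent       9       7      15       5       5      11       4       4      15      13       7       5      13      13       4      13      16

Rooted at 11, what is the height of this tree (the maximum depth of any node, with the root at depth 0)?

7

A deepest node is 10, reached by 11 – 4 – 13 – 5 – 7 – 9 – 15 – 10.
That path has 7 edges, so the height is 7.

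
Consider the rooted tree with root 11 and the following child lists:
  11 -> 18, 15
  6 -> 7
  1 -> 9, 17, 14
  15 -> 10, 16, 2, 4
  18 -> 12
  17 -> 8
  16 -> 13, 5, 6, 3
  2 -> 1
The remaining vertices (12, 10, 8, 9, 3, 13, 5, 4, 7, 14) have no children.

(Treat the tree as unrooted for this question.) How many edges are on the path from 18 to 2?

3

The path is 18–11–15–2, which has 3 edges.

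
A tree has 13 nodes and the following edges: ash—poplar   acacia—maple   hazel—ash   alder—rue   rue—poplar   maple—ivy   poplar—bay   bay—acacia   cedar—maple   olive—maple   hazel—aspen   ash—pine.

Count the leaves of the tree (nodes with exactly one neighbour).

6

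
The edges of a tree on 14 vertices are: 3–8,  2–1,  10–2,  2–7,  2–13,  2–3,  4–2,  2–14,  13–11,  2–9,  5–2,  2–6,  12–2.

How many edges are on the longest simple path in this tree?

BFS from 8 reaches 11 last, at distance 4; BFS from 11 confirms no node is farther.
Path: 8–3–2–13–11.

4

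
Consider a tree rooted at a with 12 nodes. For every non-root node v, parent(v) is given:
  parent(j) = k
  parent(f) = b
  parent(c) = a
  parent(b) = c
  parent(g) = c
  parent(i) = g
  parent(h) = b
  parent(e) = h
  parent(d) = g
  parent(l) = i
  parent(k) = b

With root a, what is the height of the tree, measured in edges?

4

j sits deepest: a – c – b – k – j — 4 edges from the root.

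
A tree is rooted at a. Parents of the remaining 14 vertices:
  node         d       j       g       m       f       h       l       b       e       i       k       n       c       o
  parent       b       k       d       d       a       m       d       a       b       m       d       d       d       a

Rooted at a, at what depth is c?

Climbing from c to the root: c–d–b–a. That's 3 steps.

3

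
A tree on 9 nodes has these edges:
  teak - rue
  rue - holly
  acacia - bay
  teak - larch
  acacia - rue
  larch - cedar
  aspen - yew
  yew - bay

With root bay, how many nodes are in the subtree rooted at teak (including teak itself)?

The subtree rooted at teak contains: teak, larch, cedar — 3 nodes.

3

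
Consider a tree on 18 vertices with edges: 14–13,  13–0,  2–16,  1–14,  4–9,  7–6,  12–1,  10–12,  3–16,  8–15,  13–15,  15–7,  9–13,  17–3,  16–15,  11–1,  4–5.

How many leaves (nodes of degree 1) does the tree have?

The leaves are 0, 2, 5, 6, 8, 10, 11, 17.
That is 8 leaves.

8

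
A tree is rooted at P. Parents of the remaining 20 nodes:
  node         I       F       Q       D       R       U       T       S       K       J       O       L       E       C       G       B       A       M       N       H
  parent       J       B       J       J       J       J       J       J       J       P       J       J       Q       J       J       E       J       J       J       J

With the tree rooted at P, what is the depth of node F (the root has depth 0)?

5

Climbing from F to the root: F → B → E → Q → J → P. That's 5 steps.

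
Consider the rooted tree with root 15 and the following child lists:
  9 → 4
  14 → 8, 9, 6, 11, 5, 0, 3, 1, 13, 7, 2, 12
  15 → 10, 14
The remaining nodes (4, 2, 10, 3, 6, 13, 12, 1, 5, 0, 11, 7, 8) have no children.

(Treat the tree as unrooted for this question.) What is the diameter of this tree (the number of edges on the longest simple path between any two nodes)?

4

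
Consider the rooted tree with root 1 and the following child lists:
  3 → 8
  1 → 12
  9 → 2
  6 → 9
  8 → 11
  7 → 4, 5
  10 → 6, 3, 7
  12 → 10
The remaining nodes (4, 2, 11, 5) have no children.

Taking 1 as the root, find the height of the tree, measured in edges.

11 sits deepest: 1–12–10–3–8–11 — 5 edges from the root.

5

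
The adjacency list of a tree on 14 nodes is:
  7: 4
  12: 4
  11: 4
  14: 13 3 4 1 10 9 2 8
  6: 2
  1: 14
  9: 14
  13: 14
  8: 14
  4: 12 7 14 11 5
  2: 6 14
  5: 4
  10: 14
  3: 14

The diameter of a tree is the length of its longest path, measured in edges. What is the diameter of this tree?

4

A longest path is 6 – 2 – 14 – 4 – 7, with 4 edges.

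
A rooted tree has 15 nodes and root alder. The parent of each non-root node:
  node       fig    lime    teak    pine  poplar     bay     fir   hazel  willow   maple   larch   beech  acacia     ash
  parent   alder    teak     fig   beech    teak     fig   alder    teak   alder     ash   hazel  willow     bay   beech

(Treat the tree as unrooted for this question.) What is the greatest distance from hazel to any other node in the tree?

7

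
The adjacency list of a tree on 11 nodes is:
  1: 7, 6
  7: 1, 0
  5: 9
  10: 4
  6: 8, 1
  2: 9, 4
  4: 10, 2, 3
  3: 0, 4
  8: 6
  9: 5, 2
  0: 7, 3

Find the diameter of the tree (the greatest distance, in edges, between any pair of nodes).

9

Starting from 8, a farthest node is 5 at distance 9.
One longest path: 8 - 6 - 1 - 7 - 0 - 3 - 4 - 2 - 9 - 5.
So the diameter is 9.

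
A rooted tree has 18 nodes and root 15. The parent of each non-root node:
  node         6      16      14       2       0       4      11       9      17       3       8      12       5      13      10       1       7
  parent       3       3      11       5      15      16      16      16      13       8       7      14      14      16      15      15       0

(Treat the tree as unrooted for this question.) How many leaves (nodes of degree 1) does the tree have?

8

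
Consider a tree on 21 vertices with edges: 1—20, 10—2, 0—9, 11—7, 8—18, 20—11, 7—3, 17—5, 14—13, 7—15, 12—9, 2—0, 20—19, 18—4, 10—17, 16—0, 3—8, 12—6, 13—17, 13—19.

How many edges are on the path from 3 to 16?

10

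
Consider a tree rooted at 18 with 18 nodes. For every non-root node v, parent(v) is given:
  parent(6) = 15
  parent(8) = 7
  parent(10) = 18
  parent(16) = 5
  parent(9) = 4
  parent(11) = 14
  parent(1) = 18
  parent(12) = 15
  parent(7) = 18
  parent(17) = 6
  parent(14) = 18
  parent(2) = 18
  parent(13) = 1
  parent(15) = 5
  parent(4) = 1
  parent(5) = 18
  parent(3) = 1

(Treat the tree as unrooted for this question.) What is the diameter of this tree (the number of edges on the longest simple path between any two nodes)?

BFS from 17 reaches 9 last, at distance 7; BFS from 9 confirms no node is farther.
Path: 17 - 6 - 15 - 5 - 18 - 1 - 4 - 9.

7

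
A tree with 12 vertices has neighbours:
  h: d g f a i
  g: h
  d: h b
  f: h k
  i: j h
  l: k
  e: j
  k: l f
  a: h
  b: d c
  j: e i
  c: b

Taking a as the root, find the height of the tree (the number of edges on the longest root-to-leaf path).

A deepest node is e, reached by a-h-i-j-e.
That path has 4 edges, so the height is 4.

4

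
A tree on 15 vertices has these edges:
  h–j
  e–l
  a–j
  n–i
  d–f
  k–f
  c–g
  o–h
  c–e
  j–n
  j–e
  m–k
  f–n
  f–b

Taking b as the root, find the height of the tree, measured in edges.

6

A deepest node is g, reached by b → f → n → j → e → c → g.
That path has 6 edges, so the height is 6.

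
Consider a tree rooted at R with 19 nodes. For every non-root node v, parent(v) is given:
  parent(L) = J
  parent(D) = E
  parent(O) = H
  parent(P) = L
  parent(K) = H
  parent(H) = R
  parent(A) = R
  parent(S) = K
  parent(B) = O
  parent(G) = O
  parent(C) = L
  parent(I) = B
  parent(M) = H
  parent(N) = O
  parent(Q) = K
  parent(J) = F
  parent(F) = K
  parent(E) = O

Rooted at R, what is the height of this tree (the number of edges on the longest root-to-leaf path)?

6

A deepest node is P, reached by R – H – K – F – J – L – P.
That path has 6 edges, so the height is 6.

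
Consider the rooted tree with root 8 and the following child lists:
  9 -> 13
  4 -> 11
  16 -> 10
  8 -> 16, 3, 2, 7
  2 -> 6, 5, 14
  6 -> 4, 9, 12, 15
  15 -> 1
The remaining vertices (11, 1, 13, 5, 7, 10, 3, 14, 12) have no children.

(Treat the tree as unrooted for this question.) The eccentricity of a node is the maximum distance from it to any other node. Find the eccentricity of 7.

Distances from 7 peak at 5, attained at 13 (11, 1 also at distance 5).
7-8-2-6-9-13

5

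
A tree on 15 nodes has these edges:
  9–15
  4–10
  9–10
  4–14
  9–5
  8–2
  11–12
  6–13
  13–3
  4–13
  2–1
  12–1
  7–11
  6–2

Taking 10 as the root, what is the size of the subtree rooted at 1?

4

Descendants of 1 (including itself): 1, 12, 11, 7. That's 4.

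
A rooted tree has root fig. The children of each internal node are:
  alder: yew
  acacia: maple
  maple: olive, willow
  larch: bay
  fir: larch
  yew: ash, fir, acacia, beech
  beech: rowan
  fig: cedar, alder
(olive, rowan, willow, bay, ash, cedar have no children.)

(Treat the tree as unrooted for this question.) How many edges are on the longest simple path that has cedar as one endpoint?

6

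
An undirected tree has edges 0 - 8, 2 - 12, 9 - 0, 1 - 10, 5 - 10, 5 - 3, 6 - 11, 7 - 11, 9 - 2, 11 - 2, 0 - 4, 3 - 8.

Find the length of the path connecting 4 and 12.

4

4–0–9–2–12: 4 edges.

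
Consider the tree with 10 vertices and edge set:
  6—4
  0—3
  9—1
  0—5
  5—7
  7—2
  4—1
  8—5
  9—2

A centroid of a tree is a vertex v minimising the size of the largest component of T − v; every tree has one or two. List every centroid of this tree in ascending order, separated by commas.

2, 7

Delete 7: the remaining components have sizes 5, 4. Max 5 ≤ 5, so 7 is a centroid.
Its neighbour 2 also leaves a largest component of size 5, so both are centroids.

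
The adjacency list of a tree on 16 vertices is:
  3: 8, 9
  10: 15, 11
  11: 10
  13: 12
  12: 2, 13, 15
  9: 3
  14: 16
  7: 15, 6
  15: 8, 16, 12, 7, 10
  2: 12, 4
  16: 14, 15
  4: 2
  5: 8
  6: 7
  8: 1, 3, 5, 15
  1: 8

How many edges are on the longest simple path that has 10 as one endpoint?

4

A farthest node from 10 is 4 (9 also at distance 4).
The path 10–15–12–2–4 has 4 edges.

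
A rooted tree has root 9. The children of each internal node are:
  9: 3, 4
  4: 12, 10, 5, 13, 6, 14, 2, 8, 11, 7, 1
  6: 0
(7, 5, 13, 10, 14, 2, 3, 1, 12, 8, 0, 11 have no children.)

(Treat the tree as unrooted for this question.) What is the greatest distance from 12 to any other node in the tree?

Distances from 12 peak at 3, attained at 0 (3 also at distance 3).
12–4–6–0

3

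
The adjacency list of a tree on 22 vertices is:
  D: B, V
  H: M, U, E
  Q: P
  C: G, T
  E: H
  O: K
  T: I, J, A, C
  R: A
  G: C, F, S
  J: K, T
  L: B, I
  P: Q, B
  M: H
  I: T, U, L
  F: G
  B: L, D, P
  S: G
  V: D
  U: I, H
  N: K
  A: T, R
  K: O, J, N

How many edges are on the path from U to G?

Walking from U: U – I – T – C – G. Length 4.

4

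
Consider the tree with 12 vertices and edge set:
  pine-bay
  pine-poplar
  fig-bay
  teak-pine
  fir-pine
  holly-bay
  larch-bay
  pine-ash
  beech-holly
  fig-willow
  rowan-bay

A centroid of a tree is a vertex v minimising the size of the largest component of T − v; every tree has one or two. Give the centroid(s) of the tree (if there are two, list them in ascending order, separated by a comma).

bay

Delete bay: the remaining components have sizes 5, 2, 2, 1, 1. Max 5 ≤ 6, so bay is a centroid.
Every other node leaves some component of size > 6, so the centroid is unique.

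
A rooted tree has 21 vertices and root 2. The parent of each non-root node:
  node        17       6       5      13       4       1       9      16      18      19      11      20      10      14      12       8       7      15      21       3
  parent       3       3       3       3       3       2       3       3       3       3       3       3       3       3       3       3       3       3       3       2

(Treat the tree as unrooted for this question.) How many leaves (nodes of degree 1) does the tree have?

19

The leaves are 1, 4, 5, 6, 7, 8, 9, 10, 11, 12, 13, 14, 15, 16, 17, 18, 19, 20, 21.
That is 19 leaves.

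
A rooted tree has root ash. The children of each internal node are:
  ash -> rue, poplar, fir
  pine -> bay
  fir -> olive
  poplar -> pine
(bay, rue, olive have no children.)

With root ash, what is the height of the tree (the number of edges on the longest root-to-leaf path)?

3

bay sits deepest: ash → poplar → pine → bay — 3 edges from the root.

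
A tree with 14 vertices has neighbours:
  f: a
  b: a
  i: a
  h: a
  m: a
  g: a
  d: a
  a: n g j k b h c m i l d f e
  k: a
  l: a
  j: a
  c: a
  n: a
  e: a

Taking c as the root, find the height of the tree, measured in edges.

2

The longest root-to-leaf path is c → a → i (2 edges).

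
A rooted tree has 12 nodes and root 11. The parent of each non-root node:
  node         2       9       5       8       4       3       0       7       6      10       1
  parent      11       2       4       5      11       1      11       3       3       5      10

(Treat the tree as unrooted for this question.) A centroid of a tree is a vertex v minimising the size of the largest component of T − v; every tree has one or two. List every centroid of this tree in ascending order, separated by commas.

Delete 5: the remaining components have sizes 5, 5, 1. Max 5 ≤ 6, so 5 is a centroid.
Every other node leaves some component of size > 6, so the centroid is unique.

5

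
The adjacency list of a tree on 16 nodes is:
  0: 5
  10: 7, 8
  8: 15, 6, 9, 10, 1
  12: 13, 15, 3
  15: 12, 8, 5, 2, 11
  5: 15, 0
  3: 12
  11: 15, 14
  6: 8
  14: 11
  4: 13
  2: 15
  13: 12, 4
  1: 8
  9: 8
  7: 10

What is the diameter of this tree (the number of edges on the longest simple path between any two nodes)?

6

Starting from 7, a farthest node is 4 at distance 6.
One longest path: 7 - 10 - 8 - 15 - 12 - 13 - 4.
So the diameter is 6.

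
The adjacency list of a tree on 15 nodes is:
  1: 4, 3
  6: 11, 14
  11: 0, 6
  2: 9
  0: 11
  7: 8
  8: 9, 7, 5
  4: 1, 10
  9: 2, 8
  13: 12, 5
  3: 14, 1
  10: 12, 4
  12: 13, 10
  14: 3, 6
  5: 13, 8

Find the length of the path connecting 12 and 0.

The path is 12–10–4–1–3–14–6–11–0, which has 8 edges.

8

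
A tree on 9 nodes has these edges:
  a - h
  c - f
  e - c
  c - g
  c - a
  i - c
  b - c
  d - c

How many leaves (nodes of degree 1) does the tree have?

7

Exactly 7 nodes have a single neighbour: b, d, e, f, g, h, i.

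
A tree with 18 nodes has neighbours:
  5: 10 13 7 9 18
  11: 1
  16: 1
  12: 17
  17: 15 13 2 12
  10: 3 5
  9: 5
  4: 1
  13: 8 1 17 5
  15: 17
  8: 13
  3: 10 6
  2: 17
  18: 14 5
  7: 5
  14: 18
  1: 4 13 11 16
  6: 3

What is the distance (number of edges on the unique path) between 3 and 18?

3 – 10 – 5 – 18: 3 edges.

3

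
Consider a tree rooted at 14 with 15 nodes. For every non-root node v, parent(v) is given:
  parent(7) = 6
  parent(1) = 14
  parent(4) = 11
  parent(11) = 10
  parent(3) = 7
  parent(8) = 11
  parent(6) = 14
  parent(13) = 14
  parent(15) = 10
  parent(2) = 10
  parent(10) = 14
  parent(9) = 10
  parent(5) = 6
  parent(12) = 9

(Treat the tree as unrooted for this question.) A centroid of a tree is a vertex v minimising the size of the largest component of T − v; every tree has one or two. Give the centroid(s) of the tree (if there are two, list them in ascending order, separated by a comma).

10

Delete 10: the remaining components have sizes 7, 3, 2, 1, 1. Max 7 ≤ 7, so 10 is a centroid.
Every other node leaves some component of size > 7, so the centroid is unique.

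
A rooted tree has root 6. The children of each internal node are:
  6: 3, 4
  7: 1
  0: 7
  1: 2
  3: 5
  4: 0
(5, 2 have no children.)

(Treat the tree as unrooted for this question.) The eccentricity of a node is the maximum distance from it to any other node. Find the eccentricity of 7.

5

The node farthest from 7 is 5, via 7 – 0 – 4 – 6 – 3 – 5 — 5 edges.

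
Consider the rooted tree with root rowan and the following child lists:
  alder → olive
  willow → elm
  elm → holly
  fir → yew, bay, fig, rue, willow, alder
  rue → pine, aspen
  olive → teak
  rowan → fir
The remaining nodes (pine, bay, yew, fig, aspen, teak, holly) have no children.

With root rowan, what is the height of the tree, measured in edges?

4

teak sits deepest: rowan–fir–alder–olive–teak — 4 edges from the root.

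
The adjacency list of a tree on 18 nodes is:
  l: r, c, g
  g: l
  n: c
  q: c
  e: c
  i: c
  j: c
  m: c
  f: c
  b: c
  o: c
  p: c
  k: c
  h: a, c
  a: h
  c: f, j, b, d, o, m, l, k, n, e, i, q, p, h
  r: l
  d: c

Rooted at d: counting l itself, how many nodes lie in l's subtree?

The subtree rooted at l contains: l, g, r — 3 nodes.

3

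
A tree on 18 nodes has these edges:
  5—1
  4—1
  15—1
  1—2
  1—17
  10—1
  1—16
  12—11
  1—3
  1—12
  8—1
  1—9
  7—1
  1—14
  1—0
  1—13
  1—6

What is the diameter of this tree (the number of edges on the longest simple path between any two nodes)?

3

BFS from 11 reaches 16 last, at distance 3; BFS from 16 confirms no node is farther.
Path: 11-12-1-16.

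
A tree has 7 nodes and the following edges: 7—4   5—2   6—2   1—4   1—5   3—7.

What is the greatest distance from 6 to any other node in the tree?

6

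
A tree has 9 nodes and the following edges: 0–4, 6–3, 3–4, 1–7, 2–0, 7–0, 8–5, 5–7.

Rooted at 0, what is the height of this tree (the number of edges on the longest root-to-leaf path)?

8 sits deepest: 0 → 7 → 5 → 8 — 3 edges from the root.

3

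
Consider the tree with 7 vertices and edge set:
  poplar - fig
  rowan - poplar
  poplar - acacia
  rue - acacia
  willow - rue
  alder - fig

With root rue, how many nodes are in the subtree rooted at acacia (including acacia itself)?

5

acacia's subtree: {acacia, poplar, fig, rowan, alder}, size 5.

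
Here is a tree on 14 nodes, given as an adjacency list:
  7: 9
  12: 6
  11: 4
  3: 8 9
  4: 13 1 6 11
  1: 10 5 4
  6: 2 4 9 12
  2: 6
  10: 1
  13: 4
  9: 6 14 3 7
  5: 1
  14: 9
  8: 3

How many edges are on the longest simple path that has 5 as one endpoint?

A farthest node from 5 is 8.
The path 5 – 1 – 4 – 6 – 9 – 3 – 8 has 6 edges.

6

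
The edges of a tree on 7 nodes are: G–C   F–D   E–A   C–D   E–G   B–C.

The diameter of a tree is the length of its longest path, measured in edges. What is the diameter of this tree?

5

Starting from A, a farthest node is F at distance 5.
One longest path: A - E - G - C - D - F.
So the diameter is 5.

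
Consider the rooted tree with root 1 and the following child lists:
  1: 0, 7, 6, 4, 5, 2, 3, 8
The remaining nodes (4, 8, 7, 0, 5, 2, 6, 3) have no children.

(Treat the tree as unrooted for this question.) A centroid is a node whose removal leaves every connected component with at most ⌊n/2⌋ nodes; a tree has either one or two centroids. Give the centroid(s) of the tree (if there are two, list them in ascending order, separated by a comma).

If 1 is removed the pieces have sizes 1, 1, 1, 1, 1, 1, 1, 1, all ≤ ⌊9/2⌋ = 4.
Every other node leaves some component of size > 4, so the centroid is unique.

1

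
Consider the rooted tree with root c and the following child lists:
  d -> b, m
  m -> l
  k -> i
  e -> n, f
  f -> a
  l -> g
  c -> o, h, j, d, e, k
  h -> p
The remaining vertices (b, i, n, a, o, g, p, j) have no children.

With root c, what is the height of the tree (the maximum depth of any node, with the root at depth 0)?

A deepest node is g, reached by c – d – m – l – g.
That path has 4 edges, so the height is 4.

4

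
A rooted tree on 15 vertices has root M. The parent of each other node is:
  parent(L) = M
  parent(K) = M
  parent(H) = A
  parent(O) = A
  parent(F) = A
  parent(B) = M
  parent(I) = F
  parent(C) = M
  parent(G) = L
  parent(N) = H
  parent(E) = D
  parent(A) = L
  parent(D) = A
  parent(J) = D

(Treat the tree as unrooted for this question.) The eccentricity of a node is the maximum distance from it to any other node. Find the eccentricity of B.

5

The node farthest from B is I (E, J, N also at distance 5), via B–M–L–A–F–I — 5 edges.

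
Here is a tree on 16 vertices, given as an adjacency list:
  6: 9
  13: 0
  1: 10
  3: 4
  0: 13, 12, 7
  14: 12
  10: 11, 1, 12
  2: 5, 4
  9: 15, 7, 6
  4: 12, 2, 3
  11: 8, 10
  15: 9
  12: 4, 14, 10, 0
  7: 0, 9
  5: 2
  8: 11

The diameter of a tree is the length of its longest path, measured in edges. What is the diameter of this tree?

BFS from 15 reaches 8 last, at distance 7; BFS from 8 confirms no node is farther.
Path: 15 - 9 - 7 - 0 - 12 - 10 - 11 - 8.

7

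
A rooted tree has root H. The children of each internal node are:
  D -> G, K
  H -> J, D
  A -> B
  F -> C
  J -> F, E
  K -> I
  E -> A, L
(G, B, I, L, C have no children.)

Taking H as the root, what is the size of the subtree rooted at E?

4

Descendants of E (including itself): E, A, L, B. That's 4.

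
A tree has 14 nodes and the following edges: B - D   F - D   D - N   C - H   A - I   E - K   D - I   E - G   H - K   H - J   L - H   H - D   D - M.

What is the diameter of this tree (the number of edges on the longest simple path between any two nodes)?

Starting from A, a farthest node is G at distance 6.
One longest path: A–I–D–H–K–E–G.
So the diameter is 6.

6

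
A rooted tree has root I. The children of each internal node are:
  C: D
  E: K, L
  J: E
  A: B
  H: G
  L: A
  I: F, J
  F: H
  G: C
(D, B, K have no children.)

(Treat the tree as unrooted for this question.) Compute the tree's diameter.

A longest path is D – C – G – H – F – I – J – E – L – A – B, with 10 edges.

10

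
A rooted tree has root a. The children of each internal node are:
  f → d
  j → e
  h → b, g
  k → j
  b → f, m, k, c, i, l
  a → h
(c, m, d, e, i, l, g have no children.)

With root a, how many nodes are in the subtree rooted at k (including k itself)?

3

The subtree rooted at k contains: k, j, e — 3 nodes.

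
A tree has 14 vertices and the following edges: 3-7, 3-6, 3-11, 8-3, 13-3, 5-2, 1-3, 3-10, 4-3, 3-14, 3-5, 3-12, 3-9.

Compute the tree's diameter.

3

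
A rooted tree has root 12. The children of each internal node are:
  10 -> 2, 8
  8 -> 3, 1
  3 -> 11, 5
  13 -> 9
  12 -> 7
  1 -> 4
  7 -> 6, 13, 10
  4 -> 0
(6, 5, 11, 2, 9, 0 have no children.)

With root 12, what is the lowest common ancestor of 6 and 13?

7

6's ancestor chain is 6, 7, 12 and 13's is 13, 7, 12; they first meet at 7.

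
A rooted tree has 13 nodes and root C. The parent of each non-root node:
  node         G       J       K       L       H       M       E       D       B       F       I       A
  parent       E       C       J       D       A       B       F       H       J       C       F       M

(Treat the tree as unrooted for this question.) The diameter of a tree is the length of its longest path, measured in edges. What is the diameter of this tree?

10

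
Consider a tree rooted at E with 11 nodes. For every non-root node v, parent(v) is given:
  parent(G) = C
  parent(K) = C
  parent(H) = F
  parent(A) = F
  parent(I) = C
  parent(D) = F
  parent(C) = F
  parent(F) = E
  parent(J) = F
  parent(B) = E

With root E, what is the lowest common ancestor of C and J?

F

Path C→root: C F E; path J→root: J F E.
First common node: F.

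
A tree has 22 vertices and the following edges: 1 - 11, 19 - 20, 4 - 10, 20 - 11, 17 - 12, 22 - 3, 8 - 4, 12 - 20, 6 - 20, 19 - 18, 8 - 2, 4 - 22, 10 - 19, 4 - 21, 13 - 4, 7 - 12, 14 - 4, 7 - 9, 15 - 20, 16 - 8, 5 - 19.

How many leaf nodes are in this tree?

13

Degree-1 nodes: 1, 2, 3, 5, 6, 9, 13, 14, 15, 16, 17, 18, 21 — 13 of them.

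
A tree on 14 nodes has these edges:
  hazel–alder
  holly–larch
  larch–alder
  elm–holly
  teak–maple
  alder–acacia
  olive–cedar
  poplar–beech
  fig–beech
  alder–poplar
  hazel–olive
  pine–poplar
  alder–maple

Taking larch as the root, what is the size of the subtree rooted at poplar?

Descendants of poplar (including itself): poplar, beech, pine, fig. That's 4.

4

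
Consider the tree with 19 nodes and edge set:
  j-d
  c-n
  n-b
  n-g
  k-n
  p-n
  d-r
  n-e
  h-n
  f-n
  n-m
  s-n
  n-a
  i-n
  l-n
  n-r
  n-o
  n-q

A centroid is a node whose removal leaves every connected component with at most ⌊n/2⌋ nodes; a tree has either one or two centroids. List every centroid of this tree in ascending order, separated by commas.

n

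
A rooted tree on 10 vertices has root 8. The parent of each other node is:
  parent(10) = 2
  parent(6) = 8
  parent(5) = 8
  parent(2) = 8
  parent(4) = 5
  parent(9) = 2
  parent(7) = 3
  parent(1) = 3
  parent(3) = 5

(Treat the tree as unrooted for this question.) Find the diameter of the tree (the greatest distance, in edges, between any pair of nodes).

5

BFS from 7 reaches 10 last, at distance 5; BFS from 10 confirms no node is farther.
Path: 7–3–5–8–2–10.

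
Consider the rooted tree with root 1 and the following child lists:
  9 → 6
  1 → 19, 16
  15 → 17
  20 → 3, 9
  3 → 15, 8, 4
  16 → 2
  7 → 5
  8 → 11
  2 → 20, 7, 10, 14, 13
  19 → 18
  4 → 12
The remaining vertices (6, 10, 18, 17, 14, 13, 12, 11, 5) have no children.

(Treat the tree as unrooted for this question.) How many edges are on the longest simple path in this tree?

8

Starting from 18, a farthest node is 11 at distance 8.
One longest path: 18 – 19 – 1 – 16 – 2 – 20 – 3 – 8 – 11.
So the diameter is 8.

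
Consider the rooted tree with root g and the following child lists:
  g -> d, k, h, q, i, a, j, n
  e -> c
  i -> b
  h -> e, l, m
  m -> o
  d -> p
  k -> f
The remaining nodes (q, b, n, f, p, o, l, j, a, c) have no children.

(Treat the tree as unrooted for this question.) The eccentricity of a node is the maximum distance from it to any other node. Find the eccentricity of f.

The node farthest from f is c (o also at distance 5), via f-k-g-h-e-c — 5 edges.

5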